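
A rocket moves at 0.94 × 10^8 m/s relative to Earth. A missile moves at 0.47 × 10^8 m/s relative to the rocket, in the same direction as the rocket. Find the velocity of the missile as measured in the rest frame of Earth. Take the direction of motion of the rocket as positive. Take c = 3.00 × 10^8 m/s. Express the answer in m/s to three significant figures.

1.34 × 10^8 m/s

In units of c (dividing by 3.00 × 10^8 m/s): v = 0.313, u' = 0.157.
u = (u' + v)/(1 + u'v/c²):
u = (0.157 + 0.313) / (1 + 0.157·0.313) = 0.4700/1.0491 = 0.4480
Converting back: u = 0.4480 × 3.00 × 10^8 m/s.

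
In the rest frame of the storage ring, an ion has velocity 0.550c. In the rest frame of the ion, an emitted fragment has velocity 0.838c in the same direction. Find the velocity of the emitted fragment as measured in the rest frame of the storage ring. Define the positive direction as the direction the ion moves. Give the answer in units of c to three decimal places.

With v = 0.550 and u' = 0.838 (in units of c),
u = (u' + v)/(1 + u'v/c²):
u = (0.838 + 0.550) / (1 + 0.838·0.550) = 1.3880/1.4609 = 0.9501
(Galilean addition would give +1.388c, exceeding c.)

0.950c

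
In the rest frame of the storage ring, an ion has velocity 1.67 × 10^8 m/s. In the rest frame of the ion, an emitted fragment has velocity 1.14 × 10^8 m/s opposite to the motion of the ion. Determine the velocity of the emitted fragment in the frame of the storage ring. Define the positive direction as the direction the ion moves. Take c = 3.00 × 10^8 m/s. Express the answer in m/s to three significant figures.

+6.72 × 10^7 m/s

In units of c (dividing by 3.00 × 10^8 m/s): v = 0.557, u' = -0.380.
u = (u' + v)/(1 + u'v/c²):
u = (-0.380 + 0.557) / (1 + (-0.380)·0.557) = 0.1767/0.7885 = 0.2241
Converting back: u = 0.2241 × 3.00 × 10^8 m/s.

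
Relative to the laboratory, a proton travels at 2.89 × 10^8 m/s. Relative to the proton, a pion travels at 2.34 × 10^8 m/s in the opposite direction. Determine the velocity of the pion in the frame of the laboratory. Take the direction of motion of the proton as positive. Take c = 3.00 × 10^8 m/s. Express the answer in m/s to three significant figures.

+2.21 × 10^8 m/s

In units of c (dividing by 3.00 × 10^8 m/s): v = 0.963, u' = -0.780.
u = (u' + v)/(1 + u'v/c²):
u = (-0.780 + 0.963) / (1 + (-0.780)·0.963) = 0.1833/0.2486 = 0.7375
Converting back: u = 0.7375 × 3.00 × 10^8 m/s.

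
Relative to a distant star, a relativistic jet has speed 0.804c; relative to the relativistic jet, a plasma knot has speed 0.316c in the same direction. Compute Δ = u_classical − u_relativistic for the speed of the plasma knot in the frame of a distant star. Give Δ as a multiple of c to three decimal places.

Galilean: u_cl = 0.316 + 0.804 = 1.1200.
Relativistic: u_rel = (0.316 + 0.804) / (1 + 0.316·0.804) = 1.1200/1.2541 = 0.8931.
Δ = 1.1200 − 0.8931 = 0.2269.
(The classical prediction exceeds c; the relativistic result does not.)

Δ = 0.227c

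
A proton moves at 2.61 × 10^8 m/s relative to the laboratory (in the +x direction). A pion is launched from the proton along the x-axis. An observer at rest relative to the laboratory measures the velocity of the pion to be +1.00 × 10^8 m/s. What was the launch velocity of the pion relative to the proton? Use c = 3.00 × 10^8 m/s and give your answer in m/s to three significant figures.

v = 0.870c, u = 0.333c.
Invert the composition law: u' = (u − v)/(1 − uv/c²).
u' = (0.333 − 0.870) / (1 − (0.333)(0.870)) = -0.5367/0.7100 = -0.7559.
u' = -0.7559 × 3.00 × 10^8 m/s.

-2.27 × 10^8 m/s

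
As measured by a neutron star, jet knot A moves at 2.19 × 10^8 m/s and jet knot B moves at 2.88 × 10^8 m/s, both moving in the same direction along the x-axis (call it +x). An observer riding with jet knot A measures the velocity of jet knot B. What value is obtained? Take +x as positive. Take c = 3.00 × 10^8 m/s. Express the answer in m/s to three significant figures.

β_A = 0.730, β_B = 0.960 (dividing each by c = 3.00 × 10^8 m/s).
Transform to A's frame with the inverse velocity-addition law: u' = (u − v)/(1 − uv/c²), taking u = β_B and v = β_A.
u' = (0.960 − 0.730) / (1 − (0.730)(0.960)) = 0.2300/0.2992 = 0.7687.
u' = 0.7687 × 3.00 × 10^8 m/s.

+2.31 × 10^8 m/s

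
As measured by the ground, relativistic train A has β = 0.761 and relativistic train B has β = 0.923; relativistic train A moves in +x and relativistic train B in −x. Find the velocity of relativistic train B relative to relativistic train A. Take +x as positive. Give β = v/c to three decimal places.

β = -0.989

β_A = 0.761, β_B = -0.923.
Transform to A's frame with the inverse velocity-addition law: u' = (u − v)/(1 − uv/c²), taking u = β_B and v = β_A.
u' = (-0.923 − 0.761) / (1 − (0.761)(-0.923)) = -1.6840/1.7024 = -0.9892.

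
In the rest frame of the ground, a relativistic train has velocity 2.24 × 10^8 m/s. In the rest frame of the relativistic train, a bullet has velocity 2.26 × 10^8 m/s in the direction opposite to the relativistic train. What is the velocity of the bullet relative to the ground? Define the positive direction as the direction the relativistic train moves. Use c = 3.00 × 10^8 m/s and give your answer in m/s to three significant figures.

In units of c (dividing by 3.00 × 10^8 m/s): v = 0.747, u' = -0.753.
u = (u' + v)/(1 + u'v/c²):
u = (-0.753 + 0.747) / (1 + (-0.753)·0.747) = -0.0067/0.4375 = -0.0152
Converting back: u = -0.0152 × 3.00 × 10^8 m/s.

-4.57 × 10^6 m/s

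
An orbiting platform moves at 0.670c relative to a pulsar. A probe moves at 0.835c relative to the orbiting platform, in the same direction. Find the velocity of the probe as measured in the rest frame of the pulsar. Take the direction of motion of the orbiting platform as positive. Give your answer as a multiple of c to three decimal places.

With v = 0.670 and u' = 0.835 (in units of c),
u = (u' + v)/(1 + u'v/c²):
u = (0.835 + 0.670) / (1 + 0.835·0.670) = 1.5050/1.5595 = 0.9651

0.965c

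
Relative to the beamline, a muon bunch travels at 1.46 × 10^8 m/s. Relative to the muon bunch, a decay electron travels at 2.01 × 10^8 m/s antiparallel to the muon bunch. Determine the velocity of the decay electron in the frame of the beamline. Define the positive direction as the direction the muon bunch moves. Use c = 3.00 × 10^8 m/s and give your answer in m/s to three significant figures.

-8.16 × 10^7 m/s

In units of c (dividing by 3.00 × 10^8 m/s): v = 0.487, u' = -0.670.
u = (u' + v)/(1 + u'v/c²):
u = (-0.670 + 0.487) / (1 + (-0.670)·0.487) = -0.1833/0.6739 = -0.2720
(Galilean addition would give -0.183c.)
Converting back: u = -0.2720 × 3.00 × 10^8 m/s.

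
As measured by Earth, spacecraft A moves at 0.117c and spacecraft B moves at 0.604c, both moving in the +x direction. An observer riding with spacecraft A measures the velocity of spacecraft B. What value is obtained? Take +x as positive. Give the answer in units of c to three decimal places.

β_A = 0.117, β_B = 0.604.
Transform to A's frame with the inverse velocity-addition law: u' = (u − v)/(1 − uv/c²), taking u = β_B and v = β_A.
u' = (0.604 − 0.117) / (1 − (0.117)(0.604)) = 0.4870/0.9293 = 0.5240.

+0.524c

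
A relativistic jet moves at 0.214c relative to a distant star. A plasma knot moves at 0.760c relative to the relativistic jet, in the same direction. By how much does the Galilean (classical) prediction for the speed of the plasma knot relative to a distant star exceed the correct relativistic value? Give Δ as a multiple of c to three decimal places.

Galilean: u_cl = 0.760 + 0.214 = 0.9740.
Relativistic: u_rel = (0.760 + 0.214) / (1 + 0.760·0.214) = 0.9740/1.1626 = 0.8377.
Δ = 0.9740 − 0.8377 = 0.1363.

Δ = 0.136c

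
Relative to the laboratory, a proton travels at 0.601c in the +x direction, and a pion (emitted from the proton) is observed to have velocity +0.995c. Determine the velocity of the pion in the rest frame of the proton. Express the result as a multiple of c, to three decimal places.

Invert the composition law: u' = (u − v)/(1 − uv/c²).
u' = (0.995 − 0.601) / (1 − (0.995)(0.601)) = 0.3940/0.4020 = 0.9801.

+0.980c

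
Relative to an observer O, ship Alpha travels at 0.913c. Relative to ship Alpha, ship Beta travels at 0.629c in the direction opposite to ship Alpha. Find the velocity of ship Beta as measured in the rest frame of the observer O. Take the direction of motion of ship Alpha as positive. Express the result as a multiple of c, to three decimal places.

With v = 0.913 and u' = -0.629 (in units of c),
u = (u' + v)/(1 + u'v/c²):
u = (-0.629 + 0.913) / (1 + (-0.629)·0.913) = 0.2840/0.4257 = 0.6671
(Galilean addition would give +0.284c.)

+0.667c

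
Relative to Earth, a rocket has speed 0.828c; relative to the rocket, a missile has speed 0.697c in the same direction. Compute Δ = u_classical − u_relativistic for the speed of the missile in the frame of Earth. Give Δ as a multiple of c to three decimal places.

Δ = 0.558c

Galilean: u_cl = 0.697 + 0.828 = 1.5250.
Relativistic: u_rel = (0.697 + 0.828) / (1 + 0.697·0.828) = 1.5250/1.5771 = 0.9670.
Δ = 1.5250 − 0.9670 = 0.5580.
(The classical prediction exceeds c; the relativistic result does not.)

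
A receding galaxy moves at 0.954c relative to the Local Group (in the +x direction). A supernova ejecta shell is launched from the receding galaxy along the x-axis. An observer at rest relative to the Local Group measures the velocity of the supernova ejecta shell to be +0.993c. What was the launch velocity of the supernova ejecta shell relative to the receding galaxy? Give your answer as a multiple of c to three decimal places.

+0.740c

Invert the composition law: u' = (u − v)/(1 − uv/c²).
u' = (0.993 − 0.954) / (1 − (0.993)(0.954)) = 0.0390/0.0527 = 0.7403.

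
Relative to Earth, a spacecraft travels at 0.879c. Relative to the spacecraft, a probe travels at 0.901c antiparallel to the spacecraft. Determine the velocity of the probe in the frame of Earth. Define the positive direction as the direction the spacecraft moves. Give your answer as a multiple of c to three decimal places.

-0.106c

With v = 0.879 and u' = -0.901 (in units of c),
u = (u' + v)/(1 + u'v/c²):
u = (-0.901 + 0.879) / (1 + (-0.901)·0.879) = -0.0220/0.2080 = -0.1058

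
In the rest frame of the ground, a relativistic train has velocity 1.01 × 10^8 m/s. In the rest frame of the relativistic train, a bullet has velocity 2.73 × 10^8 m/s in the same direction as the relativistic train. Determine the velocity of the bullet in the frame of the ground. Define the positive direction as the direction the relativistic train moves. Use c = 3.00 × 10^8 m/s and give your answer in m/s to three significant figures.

In units of c (dividing by 3.00 × 10^8 m/s): v = 0.337, u' = 0.910.
u = (u' + v)/(1 + u'v/c²):
u = (0.910 + 0.337) / (1 + 0.910·0.337) = 1.2467/1.3064 = 0.9543
Converting back: u = 0.9543 × 3.00 × 10^8 m/s.

2.86 × 10^8 m/s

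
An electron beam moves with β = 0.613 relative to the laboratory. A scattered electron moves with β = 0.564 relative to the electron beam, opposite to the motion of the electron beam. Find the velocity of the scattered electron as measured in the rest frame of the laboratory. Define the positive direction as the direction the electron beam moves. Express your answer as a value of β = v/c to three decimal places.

β = +0.075

With v = 0.613 and u' = -0.564 (in units of c),
u = (u' + v)/(1 + u'v/c²):
u = (-0.564 + 0.613) / (1 + (-0.564)·0.613) = 0.0490/0.6543 = 0.0749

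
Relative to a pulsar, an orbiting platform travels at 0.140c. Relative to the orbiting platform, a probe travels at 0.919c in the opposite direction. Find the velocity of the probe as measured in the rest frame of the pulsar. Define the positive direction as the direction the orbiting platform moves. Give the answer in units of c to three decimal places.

With v = 0.140 and u' = -0.919 (in units of c),
u = (u' + v)/(1 + u'v/c²):
u = (-0.919 + 0.140) / (1 + (-0.919)·0.140) = -0.7790/0.8713 = -0.8940
(Galilean addition would give -0.779c.)

-0.894c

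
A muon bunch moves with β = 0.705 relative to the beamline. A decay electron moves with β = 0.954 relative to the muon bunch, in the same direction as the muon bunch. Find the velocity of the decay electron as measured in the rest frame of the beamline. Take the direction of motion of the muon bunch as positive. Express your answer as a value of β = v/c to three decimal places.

β = 0.992

With v = 0.705 and u' = 0.954 (in units of c),
u = (u' + v)/(1 + u'v/c²):
u = (0.954 + 0.705) / (1 + 0.954·0.705) = 1.6590/1.6726 = 0.9919
(Galilean addition would give +1.659c, exceeding c.)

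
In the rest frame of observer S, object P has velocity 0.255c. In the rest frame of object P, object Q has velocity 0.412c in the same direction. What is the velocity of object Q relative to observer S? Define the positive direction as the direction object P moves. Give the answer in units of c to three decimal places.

0.604c

With v = 0.255 and u' = 0.412 (in units of c),
u = (u' + v)/(1 + u'v/c²):
u = (0.412 + 0.255) / (1 + 0.412·0.255) = 0.6670/1.1051 = 0.6036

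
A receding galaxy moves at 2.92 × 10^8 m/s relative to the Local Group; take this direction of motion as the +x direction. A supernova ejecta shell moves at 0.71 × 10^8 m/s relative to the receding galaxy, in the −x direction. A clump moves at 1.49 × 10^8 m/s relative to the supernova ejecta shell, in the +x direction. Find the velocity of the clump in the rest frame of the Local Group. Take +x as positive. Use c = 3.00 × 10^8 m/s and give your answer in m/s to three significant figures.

+2.96 × 10^8 m/s

Apply u = (u' + v)/(1 + u'v/c²) successively, working outward toward the Local Group.
(Dividing each given speed by c = 3.00 × 10^8 m/s to work in units of c.)
Start: velocity of the receding galaxy relative to the Local Group = 0.9733c.
Compose with the supernova ejecta shell (u' = -0.237 in the receding galaxy frame): u_1 = (-0.237 + 0.973) / (1 + (-0.237)·0.973) = 0.7367/0.7696 = 0.9572.
Compose with the clump (u' = 0.497 in the supernova ejecta shell frame): u_2 = (0.497 + 0.957) / (1 + 0.497·0.957) = 1.4538/1.4754 = 0.9854.
So u = 0.9854 × 3.00 × 10^8 m/s.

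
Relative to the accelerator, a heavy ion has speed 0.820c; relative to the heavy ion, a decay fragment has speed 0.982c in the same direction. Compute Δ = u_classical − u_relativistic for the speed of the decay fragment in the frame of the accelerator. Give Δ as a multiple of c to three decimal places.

Galilean: u_cl = 0.982 + 0.820 = 1.8020.
Relativistic: u_rel = (0.982 + 0.820) / (1 + 0.982·0.820) = 1.8020/1.8052 = 0.9982.
Δ = 1.8020 − 0.9982 = 0.8038.
(The classical prediction exceeds c; the relativistic result does not.)

Δ = 0.804c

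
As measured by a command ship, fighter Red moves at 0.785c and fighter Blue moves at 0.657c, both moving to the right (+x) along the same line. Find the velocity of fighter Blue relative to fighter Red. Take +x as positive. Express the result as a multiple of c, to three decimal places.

-0.264c

β_A = 0.785, β_B = 0.657.
Transform to A's frame with the inverse velocity-addition law: u' = (u − v)/(1 − uv/c²), taking u = β_B and v = β_A.
u' = (0.657 − 0.785) / (1 − (0.785)(0.657)) = -0.1280/0.4843 = -0.2643.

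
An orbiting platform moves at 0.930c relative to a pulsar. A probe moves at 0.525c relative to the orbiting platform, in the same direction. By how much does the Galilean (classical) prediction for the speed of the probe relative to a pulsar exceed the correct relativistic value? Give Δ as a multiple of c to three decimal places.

Δ = 0.477c

Galilean: u_cl = 0.525 + 0.930 = 1.4550.
Relativistic: u_rel = (0.525 + 0.930) / (1 + 0.525·0.930) = 1.4550/1.4883 = 0.9777.
Δ = 1.4550 − 0.9777 = 0.4773.
(The classical prediction exceeds c; the relativistic result does not.)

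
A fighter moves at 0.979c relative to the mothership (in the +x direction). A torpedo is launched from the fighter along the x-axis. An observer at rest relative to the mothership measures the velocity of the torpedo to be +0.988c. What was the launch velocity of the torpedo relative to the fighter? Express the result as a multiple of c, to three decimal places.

+0.275c

Invert the composition law: u' = (u − v)/(1 − uv/c²).
u' = (0.988 − 0.979) / (1 − (0.988)(0.979)) = 0.0090/0.0327 = 0.2748.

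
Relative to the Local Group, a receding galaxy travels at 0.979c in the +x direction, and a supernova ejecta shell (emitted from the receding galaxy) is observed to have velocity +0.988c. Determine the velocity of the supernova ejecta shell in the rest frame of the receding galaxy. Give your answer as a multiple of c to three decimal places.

+0.275c

Invert the composition law: u' = (u − v)/(1 − uv/c²).
u' = (0.988 − 0.979) / (1 − (0.988)(0.979)) = 0.0090/0.0327 = 0.2748.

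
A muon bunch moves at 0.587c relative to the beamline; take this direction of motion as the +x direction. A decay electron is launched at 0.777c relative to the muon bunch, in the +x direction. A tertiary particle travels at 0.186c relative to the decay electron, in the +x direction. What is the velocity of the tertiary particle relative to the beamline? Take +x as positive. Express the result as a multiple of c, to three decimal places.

Apply u = (u' + v)/(1 + u'v/c²) successively, working outward toward the beamline.
Start: velocity of the muon bunch relative to the beamline = 0.5870c.
Compose with the decay electron (u' = 0.777 in the muon bunch frame): u_1 = (0.777 + 0.587) / (1 + 0.777·0.587) = 1.3640/1.4561 = 0.9367.
Compose with the tertiary particle (u' = 0.186 in the decay electron frame): u_2 = (0.186 + 0.937) / (1 + 0.186·0.937) = 1.1227/1.1742 = 0.9562.

0.956c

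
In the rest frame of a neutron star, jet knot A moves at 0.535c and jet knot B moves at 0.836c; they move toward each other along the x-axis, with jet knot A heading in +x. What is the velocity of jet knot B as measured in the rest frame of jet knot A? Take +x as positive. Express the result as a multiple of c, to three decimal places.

β_A = 0.535, β_B = -0.836.
Transform to A's frame with the inverse velocity-addition law: u' = (u − v)/(1 − uv/c²), taking u = β_B and v = β_A.
u' = (-0.836 − 0.535) / (1 − (0.535)(-0.836)) = -1.3710/1.4473 = -0.9473.

-0.947c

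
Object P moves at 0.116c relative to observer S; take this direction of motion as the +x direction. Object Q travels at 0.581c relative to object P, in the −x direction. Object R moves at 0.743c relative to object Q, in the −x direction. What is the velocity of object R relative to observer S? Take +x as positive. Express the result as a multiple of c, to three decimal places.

-0.906c

Apply u = (u' + v)/(1 + u'v/c²) successively, working outward toward observer S.
Start: velocity of object P relative to observer S = 0.1160c.
Compose with object Q (u' = -0.581 in object P frame): u_1 = (-0.581 + 0.116) / (1 + (-0.581)·0.116) = -0.4650/0.9326 = -0.4986.
Compose with object R (u' = -0.743 in object Q frame): u_2 = (-0.743 + (-0.499)) / (1 + (-0.743)·(-0.499)) = -1.2416/1.3705 = -0.9060.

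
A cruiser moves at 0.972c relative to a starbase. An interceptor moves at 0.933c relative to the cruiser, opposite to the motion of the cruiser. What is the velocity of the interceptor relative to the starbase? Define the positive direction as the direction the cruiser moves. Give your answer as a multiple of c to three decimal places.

+0.419c

With v = 0.972 and u' = -0.933 (in units of c),
u = (u' + v)/(1 + u'v/c²):
u = (-0.933 + 0.972) / (1 + (-0.933)·0.972) = 0.0390/0.0931 = 0.4188
(Galilean addition would give +0.039c.)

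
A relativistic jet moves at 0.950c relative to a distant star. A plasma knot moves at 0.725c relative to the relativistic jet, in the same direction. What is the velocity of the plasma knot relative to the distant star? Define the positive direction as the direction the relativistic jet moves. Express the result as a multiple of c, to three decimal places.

0.992c

With v = 0.950 and u' = 0.725 (in units of c),
u = (u' + v)/(1 + u'v/c²):
u = (0.725 + 0.950) / (1 + 0.725·0.950) = 1.6750/1.6887 = 0.9919
(Galilean addition would give +1.675c, exceeding c.)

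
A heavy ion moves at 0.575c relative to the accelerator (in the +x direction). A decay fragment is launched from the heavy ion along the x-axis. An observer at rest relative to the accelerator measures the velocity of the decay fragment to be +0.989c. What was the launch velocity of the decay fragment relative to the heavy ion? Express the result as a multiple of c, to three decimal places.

+0.960c

Invert the composition law: u' = (u − v)/(1 − uv/c²).
u' = (0.989 − 0.575) / (1 − (0.989)(0.575)) = 0.4140/0.4313 = 0.9598.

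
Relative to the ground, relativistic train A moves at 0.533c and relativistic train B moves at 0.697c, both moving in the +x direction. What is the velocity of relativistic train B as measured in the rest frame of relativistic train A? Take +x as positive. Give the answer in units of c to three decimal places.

β_A = 0.533, β_B = 0.697.
Transform to A's frame with the inverse velocity-addition law: u' = (u − v)/(1 − uv/c²), taking u = β_B and v = β_A.
u' = (0.697 − 0.533) / (1 − (0.533)(0.697)) = 0.1640/0.6285 = 0.2609.

+0.261c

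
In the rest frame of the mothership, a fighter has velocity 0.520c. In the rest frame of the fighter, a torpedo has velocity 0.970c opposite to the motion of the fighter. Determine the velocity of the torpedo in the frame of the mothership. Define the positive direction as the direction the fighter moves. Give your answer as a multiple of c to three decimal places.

-0.908c

With v = 0.520 and u' = -0.970 (in units of c),
u = (u' + v)/(1 + u'v/c²):
u = (-0.970 + 0.520) / (1 + (-0.970)·0.520) = -0.4500/0.4956 = -0.9080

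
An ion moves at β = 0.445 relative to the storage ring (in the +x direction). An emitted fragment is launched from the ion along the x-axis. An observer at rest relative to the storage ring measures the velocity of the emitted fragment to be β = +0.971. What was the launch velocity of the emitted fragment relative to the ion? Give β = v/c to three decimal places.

Invert the composition law: u' = (u − v)/(1 − uv/c²).
u' = (0.971 − 0.445) / (1 − (0.971)(0.445)) = 0.5260/0.5679 = 0.9262.

β = +0.926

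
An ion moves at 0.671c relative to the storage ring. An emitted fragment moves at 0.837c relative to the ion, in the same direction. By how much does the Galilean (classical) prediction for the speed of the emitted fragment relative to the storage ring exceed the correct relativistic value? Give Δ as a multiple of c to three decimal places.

Galilean: u_cl = 0.837 + 0.671 = 1.5080.
Relativistic: u_rel = (0.837 + 0.671) / (1 + 0.837·0.671) = 1.5080/1.5616 = 0.9657.
Δ = 1.5080 − 0.9657 = 0.5423.
(The classical prediction exceeds c; the relativistic result does not.)

Δ = 0.542c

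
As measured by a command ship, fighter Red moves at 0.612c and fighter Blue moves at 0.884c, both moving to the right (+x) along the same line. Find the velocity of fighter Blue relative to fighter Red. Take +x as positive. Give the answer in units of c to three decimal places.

+0.593c

β_A = 0.612, β_B = 0.884.
Transform to A's frame with the inverse velocity-addition law: u' = (u − v)/(1 − uv/c²), taking u = β_B and v = β_A.
u' = (0.884 − 0.612) / (1 − (0.612)(0.884)) = 0.2720/0.4590 = 0.5926.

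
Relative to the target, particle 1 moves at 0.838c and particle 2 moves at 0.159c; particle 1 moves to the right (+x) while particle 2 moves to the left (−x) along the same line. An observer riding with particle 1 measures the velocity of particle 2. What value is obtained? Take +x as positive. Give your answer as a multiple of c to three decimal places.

β_A = 0.838, β_B = -0.159.
Transform to A's frame with the inverse velocity-addition law: u' = (u − v)/(1 − uv/c²), taking u = β_B and v = β_A.
u' = (-0.159 − 0.838) / (1 − (0.838)(-0.159)) = -0.9970/1.1332 = -0.8798.

-0.880c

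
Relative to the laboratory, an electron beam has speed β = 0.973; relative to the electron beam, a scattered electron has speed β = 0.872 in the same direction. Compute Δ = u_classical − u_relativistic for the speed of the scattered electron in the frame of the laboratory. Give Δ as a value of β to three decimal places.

Galilean: u_cl = 0.872 + 0.973 = 1.8450.
Relativistic: u_rel = (0.872 + 0.973) / (1 + 0.872·0.973) = 1.8450/1.8485 = 0.9981.
Δ = 1.8450 − 0.9981 = 0.8469.
(The classical prediction exceeds c; the relativistic result does not.)

Δ = 0.847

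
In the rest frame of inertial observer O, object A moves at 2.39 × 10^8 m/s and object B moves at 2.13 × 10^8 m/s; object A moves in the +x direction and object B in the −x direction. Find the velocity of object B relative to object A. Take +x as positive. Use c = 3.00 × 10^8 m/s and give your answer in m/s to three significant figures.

-2.89 × 10^8 m/s

β_A = 0.797, β_B = -0.710 (dividing each by c = 3.00 × 10^8 m/s).
Transform to A's frame with the inverse velocity-addition law: u' = (u − v)/(1 − uv/c²), taking u = β_B and v = β_A.
u' = (-0.710 − 0.797) / (1 − (0.797)(-0.710)) = -1.5067/1.5656 = -0.9623.
u' = -0.9623 × 3.00 × 10^8 m/s.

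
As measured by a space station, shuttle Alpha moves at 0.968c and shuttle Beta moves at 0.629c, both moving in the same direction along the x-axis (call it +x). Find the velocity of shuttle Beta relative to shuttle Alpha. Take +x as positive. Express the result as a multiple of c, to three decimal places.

β_A = 0.968, β_B = 0.629.
Transform to A's frame with the inverse velocity-addition law: u' = (u − v)/(1 − uv/c²), taking u = β_B and v = β_A.
u' = (0.629 − 0.968) / (1 − (0.968)(0.629)) = -0.3390/0.3911 = -0.8667.

-0.867c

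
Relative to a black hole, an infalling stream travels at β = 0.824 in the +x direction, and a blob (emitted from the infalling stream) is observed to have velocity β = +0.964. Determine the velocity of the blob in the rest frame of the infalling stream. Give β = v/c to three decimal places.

Invert the composition law: u' = (u − v)/(1 − uv/c²).
u' = (0.964 − 0.824) / (1 − (0.964)(0.824)) = 0.1400/0.2057 = 0.6807.

β = +0.681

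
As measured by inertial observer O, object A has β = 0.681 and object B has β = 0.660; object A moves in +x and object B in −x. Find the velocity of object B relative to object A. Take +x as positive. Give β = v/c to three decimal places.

β = -0.925

β_A = 0.681, β_B = -0.660.
Transform to A's frame with the inverse velocity-addition law: u' = (u − v)/(1 − uv/c²), taking u = β_B and v = β_A.
u' = (-0.660 − 0.681) / (1 − (0.681)(-0.660)) = -1.3410/1.4495 = -0.9252.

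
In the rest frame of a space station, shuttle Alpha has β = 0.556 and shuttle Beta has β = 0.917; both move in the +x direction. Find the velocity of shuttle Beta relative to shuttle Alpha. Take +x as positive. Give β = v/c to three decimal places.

β = +0.737

β_A = 0.556, β_B = 0.917.
Transform to A's frame with the inverse velocity-addition law: u' = (u − v)/(1 − uv/c²), taking u = β_B and v = β_A.
u' = (0.917 − 0.556) / (1 − (0.556)(0.917)) = 0.3610/0.4901 = 0.7365.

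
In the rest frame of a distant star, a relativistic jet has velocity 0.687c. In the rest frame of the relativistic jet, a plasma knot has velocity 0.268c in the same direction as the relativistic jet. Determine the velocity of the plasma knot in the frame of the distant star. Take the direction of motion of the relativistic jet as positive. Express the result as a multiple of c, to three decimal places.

With v = 0.687 and u' = 0.268 (in units of c),
u = (u' + v)/(1 + u'v/c²):
u = (0.268 + 0.687) / (1 + 0.268·0.687) = 0.9550/1.1841 = 0.8065
(Galilean addition would give +0.955c.)

0.807c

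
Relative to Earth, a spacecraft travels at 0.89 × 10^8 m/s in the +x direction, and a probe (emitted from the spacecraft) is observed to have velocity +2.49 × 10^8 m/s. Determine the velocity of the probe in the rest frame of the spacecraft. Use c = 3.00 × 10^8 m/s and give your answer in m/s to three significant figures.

v = 0.297c, u = 0.830c.
Invert the composition law: u' = (u − v)/(1 − uv/c²).
u' = (0.830 − 0.297) / (1 − (0.830)(0.297)) = 0.5333/0.7538 = 0.7076.
u' = 0.7076 × 3.00 × 10^8 m/s.

+2.12 × 10^8 m/s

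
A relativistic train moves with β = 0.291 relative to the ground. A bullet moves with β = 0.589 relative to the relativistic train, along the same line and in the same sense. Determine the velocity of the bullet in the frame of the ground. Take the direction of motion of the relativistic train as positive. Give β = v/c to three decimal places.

With v = 0.291 and u' = 0.589 (in units of c),
u = (u' + v)/(1 + u'v/c²):
u = (0.589 + 0.291) / (1 + 0.589·0.291) = 0.8800/1.1714 = 0.7512
(Galilean addition would give +0.880c.)

β = 0.751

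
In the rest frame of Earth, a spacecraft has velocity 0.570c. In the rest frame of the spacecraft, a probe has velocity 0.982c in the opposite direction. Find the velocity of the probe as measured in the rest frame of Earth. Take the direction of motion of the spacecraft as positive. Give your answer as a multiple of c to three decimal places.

With v = 0.570 and u' = -0.982 (in units of c),
u = (u' + v)/(1 + u'v/c²):
u = (-0.982 + 0.570) / (1 + (-0.982)·0.570) = -0.4120/0.4403 = -0.9358

-0.936c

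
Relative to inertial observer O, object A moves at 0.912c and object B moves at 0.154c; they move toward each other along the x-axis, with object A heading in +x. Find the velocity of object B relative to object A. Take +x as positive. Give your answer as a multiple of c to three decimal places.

-0.935c

β_A = 0.912, β_B = -0.154.
Transform to A's frame with the inverse velocity-addition law: u' = (u − v)/(1 − uv/c²), taking u = β_B and v = β_A.
u' = (-0.154 − 0.912) / (1 − (0.912)(-0.154)) = -1.0660/1.1404 = -0.9347.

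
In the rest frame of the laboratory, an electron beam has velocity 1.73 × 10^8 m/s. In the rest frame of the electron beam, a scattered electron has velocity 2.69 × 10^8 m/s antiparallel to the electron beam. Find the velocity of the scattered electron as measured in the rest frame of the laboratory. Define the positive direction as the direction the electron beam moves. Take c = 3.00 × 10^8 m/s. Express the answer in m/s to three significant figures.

In units of c (dividing by 3.00 × 10^8 m/s): v = 0.577, u' = -0.897.
u = (u' + v)/(1 + u'v/c²):
u = (-0.897 + 0.577) / (1 + (-0.897)·0.577) = -0.3200/0.4829 = -0.6626
Converting back: u = -0.6626 × 3.00 × 10^8 m/s.

-1.99 × 10^8 m/s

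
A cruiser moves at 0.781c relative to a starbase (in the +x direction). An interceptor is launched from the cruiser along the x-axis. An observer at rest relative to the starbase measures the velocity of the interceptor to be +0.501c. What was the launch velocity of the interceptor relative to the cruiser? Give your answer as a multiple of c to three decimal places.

-0.460c

Invert the composition law: u' = (u − v)/(1 − uv/c²).
u' = (0.501 − 0.781) / (1 − (0.501)(0.781)) = -0.2800/0.6087 = -0.4600.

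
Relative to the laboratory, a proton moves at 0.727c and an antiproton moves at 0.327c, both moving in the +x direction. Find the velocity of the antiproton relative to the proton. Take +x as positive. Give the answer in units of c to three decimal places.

β_A = 0.727, β_B = 0.327.
Transform to A's frame with the inverse velocity-addition law: u' = (u − v)/(1 − uv/c²), taking u = β_B and v = β_A.
u' = (0.327 − 0.727) / (1 − (0.727)(0.327)) = -0.4000/0.7623 = -0.5247.

-0.525c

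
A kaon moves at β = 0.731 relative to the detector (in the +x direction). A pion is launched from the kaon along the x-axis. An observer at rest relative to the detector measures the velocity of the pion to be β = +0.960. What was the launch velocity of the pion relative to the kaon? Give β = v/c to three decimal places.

Invert the composition law: u' = (u − v)/(1 − uv/c²).
u' = (0.960 − 0.731) / (1 − (0.960)(0.731)) = 0.2290/0.2982 = 0.7678.

β = +0.768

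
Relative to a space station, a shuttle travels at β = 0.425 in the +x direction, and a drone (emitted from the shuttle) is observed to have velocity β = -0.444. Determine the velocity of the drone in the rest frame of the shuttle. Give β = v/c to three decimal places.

β = -0.731

Invert the composition law: u' = (u − v)/(1 − uv/c²).
u' = (-0.444 − 0.425) / (1 − (-0.444)(0.425)) = -0.8690/1.1887 = -0.7311.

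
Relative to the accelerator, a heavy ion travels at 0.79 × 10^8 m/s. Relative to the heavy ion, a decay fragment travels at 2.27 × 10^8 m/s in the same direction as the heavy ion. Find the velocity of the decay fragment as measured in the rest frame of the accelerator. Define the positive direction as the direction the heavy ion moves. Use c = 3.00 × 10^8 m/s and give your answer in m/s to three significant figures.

2.55 × 10^8 m/s

In units of c (dividing by 3.00 × 10^8 m/s): v = 0.263, u' = 0.757.
u = (u' + v)/(1 + u'v/c²):
u = (0.757 + 0.263) / (1 + 0.757·0.263) = 1.0200/1.1993 = 0.8505
(Galilean addition would give +1.020c, exceeding c.)
Converting back: u = 0.8505 × 3.00 × 10^8 m/s.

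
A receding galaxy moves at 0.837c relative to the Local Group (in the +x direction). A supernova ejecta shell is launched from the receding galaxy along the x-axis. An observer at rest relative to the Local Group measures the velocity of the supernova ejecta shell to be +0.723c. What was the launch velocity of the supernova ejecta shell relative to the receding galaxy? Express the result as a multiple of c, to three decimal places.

-0.289c

Invert the composition law: u' = (u − v)/(1 − uv/c²).
u' = (0.723 − 0.837) / (1 − (0.723)(0.837)) = -0.1140/0.3948 = -0.2887.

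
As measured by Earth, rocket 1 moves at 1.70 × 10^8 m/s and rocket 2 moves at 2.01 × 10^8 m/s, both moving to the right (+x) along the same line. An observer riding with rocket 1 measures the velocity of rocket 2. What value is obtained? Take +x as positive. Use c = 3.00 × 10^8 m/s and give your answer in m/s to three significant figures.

+5.00 × 10^7 m/s

β_A = 0.567, β_B = 0.670 (dividing each by c = 3.00 × 10^8 m/s).
Transform to A's frame with the inverse velocity-addition law: u' = (u − v)/(1 − uv/c²), taking u = β_B and v = β_A.
u' = (0.670 − 0.567) / (1 − (0.567)(0.670)) = 0.1033/0.6203 = 0.1666.
u' = 0.1666 × 3.00 × 10^8 m/s.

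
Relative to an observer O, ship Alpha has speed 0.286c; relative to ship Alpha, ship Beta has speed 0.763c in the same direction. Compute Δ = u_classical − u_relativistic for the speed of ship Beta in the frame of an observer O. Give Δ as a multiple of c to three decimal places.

Galilean: u_cl = 0.763 + 0.286 = 1.0490.
Relativistic: u_rel = (0.763 + 0.286) / (1 + 0.763·0.286) = 1.0490/1.2182 = 0.8611.
Δ = 1.0490 − 0.8611 = 0.1879.
(The classical prediction exceeds c; the relativistic result does not.)

Δ = 0.188c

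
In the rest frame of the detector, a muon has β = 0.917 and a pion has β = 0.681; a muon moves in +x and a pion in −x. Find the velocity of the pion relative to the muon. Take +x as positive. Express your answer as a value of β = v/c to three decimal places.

β = -0.984

β_A = 0.917, β_B = -0.681.
Transform to A's frame with the inverse velocity-addition law: u' = (u − v)/(1 − uv/c²), taking u = β_B and v = β_A.
u' = (-0.681 − 0.917) / (1 − (0.917)(-0.681)) = -1.5980/1.6245 = -0.9837.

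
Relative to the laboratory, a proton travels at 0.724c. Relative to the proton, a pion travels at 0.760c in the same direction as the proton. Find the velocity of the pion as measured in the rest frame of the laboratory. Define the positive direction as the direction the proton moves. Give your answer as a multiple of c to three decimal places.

0.957c

With v = 0.724 and u' = 0.760 (in units of c),
u = (u' + v)/(1 + u'v/c²):
u = (0.760 + 0.724) / (1 + 0.760·0.724) = 1.4840/1.5502 = 0.9573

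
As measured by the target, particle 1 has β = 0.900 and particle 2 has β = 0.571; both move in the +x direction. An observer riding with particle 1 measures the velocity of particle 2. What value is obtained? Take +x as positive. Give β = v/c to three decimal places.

β_A = 0.900, β_B = 0.571.
Transform to A's frame with the inverse velocity-addition law: u' = (u − v)/(1 − uv/c²), taking u = β_B and v = β_A.
u' = (0.571 − 0.900) / (1 − (0.900)(0.571)) = -0.3290/0.4861 = -0.6768.

β = -0.677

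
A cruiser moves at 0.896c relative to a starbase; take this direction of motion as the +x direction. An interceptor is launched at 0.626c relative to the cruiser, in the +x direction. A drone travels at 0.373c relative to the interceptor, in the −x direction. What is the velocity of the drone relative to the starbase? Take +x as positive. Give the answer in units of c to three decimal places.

Apply u = (u' + v)/(1 + u'v/c²) successively, working outward toward the starbase.
Start: velocity of the cruiser relative to the starbase = 0.8960c.
Compose with the interceptor (u' = 0.626 in the cruiser frame): u_1 = (0.626 + 0.896) / (1 + 0.626·0.896) = 1.5220/1.5609 = 0.9751.
Compose with the drone (u' = -0.373 in the interceptor frame): u_2 = (-0.373 + 0.975) / (1 + (-0.373)·0.975) = 0.6021/0.6363 = 0.9462.

+0.946c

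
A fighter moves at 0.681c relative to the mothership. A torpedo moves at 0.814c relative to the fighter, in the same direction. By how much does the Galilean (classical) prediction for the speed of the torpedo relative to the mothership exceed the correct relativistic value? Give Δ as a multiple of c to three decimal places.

Galilean: u_cl = 0.814 + 0.681 = 1.4950.
Relativistic: u_rel = (0.814 + 0.681) / (1 + 0.814·0.681) = 1.4950/1.5543 = 0.9618.
Δ = 1.4950 − 0.9618 = 0.5332.
(The classical prediction exceeds c; the relativistic result does not.)

Δ = 0.533c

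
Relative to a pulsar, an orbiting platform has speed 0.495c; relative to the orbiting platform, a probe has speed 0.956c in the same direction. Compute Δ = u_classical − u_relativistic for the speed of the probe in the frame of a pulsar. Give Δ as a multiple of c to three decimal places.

Δ = 0.466c

Galilean: u_cl = 0.956 + 0.495 = 1.4510.
Relativistic: u_rel = (0.956 + 0.495) / (1 + 0.956·0.495) = 1.4510/1.4732 = 0.9849.
Δ = 1.4510 − 0.9849 = 0.4661.
(The classical prediction exceeds c; the relativistic result does not.)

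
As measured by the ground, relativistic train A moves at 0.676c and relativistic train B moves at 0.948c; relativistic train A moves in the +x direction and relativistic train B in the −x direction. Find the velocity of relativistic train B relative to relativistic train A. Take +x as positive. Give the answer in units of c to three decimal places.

β_A = 0.676, β_B = -0.948.
Transform to A's frame with the inverse velocity-addition law: u' = (u − v)/(1 − uv/c²), taking u = β_B and v = β_A.
u' = (-0.948 − 0.676) / (1 − (0.676)(-0.948)) = -1.6240/1.6408 = -0.9897.

-0.990c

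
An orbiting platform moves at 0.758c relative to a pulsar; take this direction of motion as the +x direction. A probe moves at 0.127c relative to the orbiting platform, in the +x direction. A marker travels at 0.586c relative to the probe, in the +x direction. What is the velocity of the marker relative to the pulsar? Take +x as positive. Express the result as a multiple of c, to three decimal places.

0.946c

Apply u = (u' + v)/(1 + u'v/c²) successively, working outward toward the pulsar.
Start: velocity of the orbiting platform relative to the pulsar = 0.7580c.
Compose with the probe (u' = 0.127 in the orbiting platform frame): u_1 = (0.127 + 0.758) / (1 + 0.127·0.758) = 0.8850/1.0963 = 0.8073.
Compose with the marker (u' = 0.586 in the probe frame): u_2 = (0.586 + 0.807) / (1 + 0.586·0.807) = 1.3933/1.4731 = 0.9458.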